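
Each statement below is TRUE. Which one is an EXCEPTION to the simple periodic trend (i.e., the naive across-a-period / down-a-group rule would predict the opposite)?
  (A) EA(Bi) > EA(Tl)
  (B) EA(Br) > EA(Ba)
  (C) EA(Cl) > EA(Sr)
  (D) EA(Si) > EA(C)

(D)

The general trend: electron affinity increases across a period and decreases down a group.
(A) Bi (period 6, group 15) vs Tl (period 6, group 13): the stated order agrees with the simple trend.
(B) Br (period 4, group 17) vs Ba (period 6, group 2): the stated order agrees with the simple trend.
(C) Cl (period 3, group 17) vs Sr (period 5, group 2): the stated order agrees with the simple trend.
(D) Si (period 3, group 14) vs C (period 2, group 14): the stated order contradicts the simple trend.
The exception is (D): Si's larger, more diffuse 3p orbitals accept an added electron slightly more readily than C's compact 2p.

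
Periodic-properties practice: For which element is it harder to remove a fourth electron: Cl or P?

The fourth ionization energy removes an electron from the +3 ion. For each element: Cl³⁺ still has 4 valence electrons; P³⁺ still has 2 valence electrons.
All are still removing valence electrons, so compare the +3 ions as you would atoms: IE_4 generally rises across a period (higher Z_eff) and falls down a group (larger shell), subject to the usual subshell exceptions.
Valence configurations: Cl³⁺ [Ne]3s²3p², P³⁺ [Ne]3s².
Tabulated IE_4 (kJ/mol): Cl 5159, P 4964.
So the fourth ionization energies run P < Cl.

Cl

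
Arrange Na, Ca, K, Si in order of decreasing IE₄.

Consider each +3 ion: Na³⁺ is already 2 electrons into the core; Ca³⁺ is already 1 electron into the core; K³⁺ is already 2 electrons into the core; Si³⁺ still has 1 valence electron.
Breaking into a closed-shell core is much more expensive than removing a leftover valence electron — K, Ca and Na have the largest IE_4 here.
Tabulated IE_4 (kJ/mol): Na 9543, Ca 6491, K 5877, Si 4356.
Hence IE_4: Si < K < Ca < Na.

Na > Ca > K > Si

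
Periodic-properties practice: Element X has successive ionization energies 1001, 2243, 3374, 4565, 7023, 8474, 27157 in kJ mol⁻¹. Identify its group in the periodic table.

Group 16

Look for the largest jump between consecutive ionization energies: IE7/IE6 ≈ 3.2, far larger than any earlier ratio.
That jump marks the point where a core electron is being removed. So the atom has 6 valence electrons.
A main-group element with 6 valence electrons is in group 16.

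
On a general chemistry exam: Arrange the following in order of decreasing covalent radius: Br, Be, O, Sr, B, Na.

Sr, Na, Br, Be, B, O

Be is in period 2, group 2; B is in period 2, group 13; O is in period 2, group 16; Na is in period 3, group 1; Br is in period 4, group 17; Sr is in period 5, group 2.
Atomic radius shrinks across a period as nuclear charge pulls the same shell inward, and grows down a group as new shells are added.
These span different periods and groups, so the two trends combine.
B > O: B lies to the left of O in period 2, so the across-period effect alone puts B larger.
Be > B: Be lies to the left of B in period 2, so the across-period effect alone puts Be larger.
Br > Be: the two effects oppose for this pair; the down-group effect wins (114 vs 102 pm).
Na > Br: the two effects oppose for this pair; the across-period effect wins (155 vs 114 pm).
Sr > Na: the two effects oppose for this pair; the down-group effect wins (185 vs 155 pm).
Tabulated atomic radius (pm): Be 102, B 85, O 63, Na 155, Br 114, Sr 185.
So from largest to smallest: Sr > Na > Br > Be > B > O.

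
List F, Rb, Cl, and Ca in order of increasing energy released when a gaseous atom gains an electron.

Ca < Rb < F < Cl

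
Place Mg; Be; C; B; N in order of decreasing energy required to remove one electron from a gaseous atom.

N > C > Be > B > Mg

Be is in period 2, group 2; B is in period 2, group 13; C is in period 2, group 14; N is in period 2, group 15; Mg is in period 3, group 2.
Removing the outermost electron gets harder across a period and easier down a group.
These span different periods and groups, so the two trends combine.
B > Mg: relative to Mg, both the across-period and down-group shifts push B's first ionization energy up.
Be > B: this pair runs against the simple trend — see the exception note.
C > Be: C lies to the right of Be in period 2, so the across-period effect alone puts C higher.
N > C: N lies to the right of C in period 2, so the across-period effect alone puts N higher.
Note the exception: Be has a higher first ionization energy than B, contrary to the simple trend — removing B's lone 2p electron is easier than breaking Be's filled 2s².
Approximate values (kJ/mol): Be 900, B 801, C 1086, N 1402, Mg 738.
So from highest to lowest: N > C > Be > B > Mg.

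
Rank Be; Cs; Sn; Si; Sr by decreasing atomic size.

Cs > Sr > Sn > Si > Be

Be is in period 2, group 2; Si is in period 3, group 14; Sr is in period 5, group 2; Sn is in period 5, group 14; Cs is in period 6, group 1.
Atomic radius shrinks across a period as nuclear charge pulls the same shell inward, and grows down a group as new shells are added.
Neither a single period nor a single group — weigh both effects.
Si > Be: period and group pull opposite ways; the down-group shift dominates (116 vs 102 pm).
Sn > Si: Sn sits below Si in group 14, so the down-group effect alone puts Sn larger.
Sr > Sn: Sr lies to the left of Sn in period 5, so the across-period effect alone puts Sr larger.
Cs > Sr: relative to Sr, both the across-period and down-group shifts push Cs's atomic radius up.
For reference (pm): Be 102, Si 116, Sr 185, Sn 140, Cs 232.
So from largest to smallest: Cs > Sr > Sn > Si > Be.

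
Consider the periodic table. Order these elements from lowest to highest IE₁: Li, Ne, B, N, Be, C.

Li is in period 2, group 1; Be is in period 2, group 2; B is in period 2, group 13; C is in period 2, group 14; N is in period 2, group 15; Ne is in period 2, group 18.
Across a period the outer electron is held more tightly (higher IE₁); down a group it sits in a higher shell, more shielded, and comes off more easily.
All lie in period 2; the across-period trend (first ionization energy increases left to right) applies, with the exception below.
Note the exception: Be has a higher first ionization energy than B, contrary to the simple trend — removing B's lone 2p electron is easier than breaking Be's filled 2s².
Tabulated first ionization energy (kJ/mol): Li 520, Be 900, B 801, C 1086, N 1402, Ne 2081.
So from lowest to highest: Li < B < Be < C < N < Ne.

Li, B, Be, C, N, Ne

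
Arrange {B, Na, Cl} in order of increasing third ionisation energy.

The third ionization energy removes an electron from the +2 ion. For each element: B²⁺ still has 1 valence electron; Na²⁺ is already 1 electron into the core; Cl²⁺ still has 5 valence electrons.
Pulling an electron out of a noble-gas core costs far more than removing a remaining valence electron, so Na sits at the high end of IE_3.
Valence configurations: B²⁺ [He]2s¹, Cl²⁺ [Ne]3s²3p³.
Tabulated IE_3 (kJ/mol): B 3660, Na 6910, Cl 3822.
Hence IE_3: B < Cl < Na.

B < Cl < Na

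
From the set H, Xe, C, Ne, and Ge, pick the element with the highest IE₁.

Ne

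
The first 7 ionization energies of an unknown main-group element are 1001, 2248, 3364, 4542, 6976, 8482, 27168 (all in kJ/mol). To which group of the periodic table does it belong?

Look for the largest jump between consecutive ionization energies: IE7/IE6 ≈ 3.2, far larger than any earlier ratio.
That jump marks the point where a core electron is being removed. So the atom has 6 valence electrons.
A main-group element with 6 valence electrons is in group 16.

Group 16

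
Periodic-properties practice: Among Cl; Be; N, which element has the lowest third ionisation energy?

Cl

IE_3 is the cost of taking one more electron from the +2 cation: Cl²⁺ still has 5 valence electrons; Be²⁺ is the bare [He] core; N²⁺ still has 3 valence electrons.
Breaking into a closed-shell core is much more expensive than removing a leftover valence electron — Be has the largest IE_3 here.
Valence configurations: Cl²⁺ [Ne]3s²3p³, N²⁺ [He]2s²2p¹.
Approximate IE_3 values (kJ/mol): Cl 3822, Be 14849, N 4578.
Putting it together, IE_3: Cl < N < Be.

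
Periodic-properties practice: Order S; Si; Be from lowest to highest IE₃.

Si < S < Be

Consider each +2 ion: S²⁺ still has 4 valence electrons; Si²⁺ still has 2 valence electrons; Be²⁺ is the bare [He] core.
Pulling an electron out of a noble-gas core costs far more than removing a remaining valence electron, so Be sits at the high end of IE_3.
Valence configurations: S²⁺ [Ne]3s²3p², Si²⁺ [Ne]3s².
Approximate IE_3 values (kJ/mol): S 3357, Si 3232, Be 14849.
Putting it together, IE_3: Si < S < Be.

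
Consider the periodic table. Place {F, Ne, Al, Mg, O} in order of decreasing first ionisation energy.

Removing the outermost electron gets harder across a period and easier down a group.
These span different periods and groups, so the two trends combine.
Mg > Al: this pair runs against the simple trend — see the exception note.
O > Mg: relative to Mg, both the across-period and down-group shifts push O's first ionization energy up.
F > O: both are in period 2; the period trend gives F the larger value.
Ne > F: Ne lies to the right of F in period 2, so the across-period effect alone puts Ne higher.
Note the exception: Mg has a higher first ionization energy than Al, contrary to the simple trend — Al's single 3p electron is easier to remove than one from Mg's filled 3s².
For reference (kJ/mol): O 1314, F 1681, Ne 2081, Mg 738, Al 578.
So from highest to lowest: Ne > F > O > Mg > Al.

Ne, F, O, Mg, Al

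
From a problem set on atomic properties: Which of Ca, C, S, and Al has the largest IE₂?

C

IE_2 is the cost of taking one more electron from the +1 cation: Ca⁺ still has 1 valence electron; C⁺ still has 3 valence electrons; S⁺ still has 5 valence electrons; Al⁺ still has 2 valence electrons.
All are still removing valence electrons, so compare the +1 ions as you would atoms: IE_2 generally rises across a period (higher Z_eff) and falls down a group (larger shell), subject to the usual subshell exceptions.
Valence configurations: Ca⁺ [Ar]4s¹, C⁺ [He]2s²2p¹, S⁺ [Ne]3s²3p³, Al⁺ [Ne]3s².
Approximate IE_2 values (kJ/mol): Ca 1145, C 2353, S 2252, Al 1817.
Overall IE_2 order: Ca < Al < S < C.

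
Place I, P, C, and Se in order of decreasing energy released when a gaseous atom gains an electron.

I > Se > C > P

C is in period 2, group 14; P is in period 3, group 15; Se is in period 4, group 16; I is in period 5, group 17.
Electron affinity generally becomes more exothermic across a period toward the halogens and less exothermic down a group.
These sit on a diagonal, where the across-period and down-group effects partly cancel.
C > P: the two effects oppose for this pair; the down-group effect wins (122 vs 72 kJ/mol).
Se > C: the two effects oppose for this pair; the across-period effect wins (195 vs 122 kJ/mol).
I > Se: the two effects oppose for this pair; the across-period effect wins (295 vs 195 kJ/mol).
For reference (kJ/mol): C 122, P 72, Se 195, I 295.
So from highest to lowest: I > Se > C > P.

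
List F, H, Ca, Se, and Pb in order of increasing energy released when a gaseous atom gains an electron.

Ca < Pb < H < Se < F

H is in period 1, group 1; F is in period 2, group 17; Ca is in period 4, group 2; Se is in period 4, group 16; Pb is in period 6, group 14.
Atoms with high Z_eff and room in the valence shell (especially the halogens) have the most exothermic electron affinities.
These span different periods and groups, so the two trends combine.
Pb > Ca: period and group pull opposite ways; the across-period shift dominates (35 vs 2 kJ/mol).
H > Pb: the two effects oppose for this pair; the down-group effect wins (73 vs 35 kJ/mol).
Se > H: period and group pull opposite ways; the across-period shift dominates (195 vs 73 kJ/mol).
F > Se: relative to Se, both the across-period and down-group shifts push F's electron affinity up.
Tabulated electron affinity (kJ/mol): H 73, F 328, Ca 2, Se 195, Pb 35.
So from lowest to highest: Ca < Pb < H < Se < F.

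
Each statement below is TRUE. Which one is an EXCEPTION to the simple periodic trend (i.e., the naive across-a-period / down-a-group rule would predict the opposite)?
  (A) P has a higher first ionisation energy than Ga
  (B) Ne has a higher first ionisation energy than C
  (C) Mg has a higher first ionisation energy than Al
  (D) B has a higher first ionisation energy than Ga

(C)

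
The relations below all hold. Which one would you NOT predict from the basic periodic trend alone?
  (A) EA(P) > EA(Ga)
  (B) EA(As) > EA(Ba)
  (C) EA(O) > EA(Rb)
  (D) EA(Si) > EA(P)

(D)

The general trend: electron affinity increases across a period and decreases down a group.
(A) P (period 3, group 15) vs Ga (period 4, group 13): the stated order agrees with the simple trend.
(B) As (period 4, group 15) vs Ba (period 6, group 2): the stated order agrees with the simple trend.
(C) O (period 2, group 16) vs Rb (period 5, group 1): the stated order agrees with the simple trend.
(D) Si (period 3, group 14) vs P (period 3, group 15): the stated order contradicts the simple trend.
The exception is (D): adding an electron to P's half-filled 3p³ is unfavourable, so Si (3p²) has the more exothermic EA.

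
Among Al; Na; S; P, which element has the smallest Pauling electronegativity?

Na is in period 3, group 1; Al is in period 3, group 13; P is in period 3, group 15; S is in period 3, group 16.
Atoms toward the upper right of the periodic table pull bonding electrons most strongly.
All lie in period 3, so electronegativity increases left to right.
The smallest Pauling electronegativity among these belongs to Na.

Na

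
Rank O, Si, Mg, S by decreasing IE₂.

O, S, Si, Mg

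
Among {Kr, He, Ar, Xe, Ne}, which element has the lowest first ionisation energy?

He is in period 1, group 18; Ne is in period 2, group 18; Ar is in period 3, group 18; Kr is in period 4, group 18; Xe is in period 5, group 18.
IE₁ increases left→right with effective nuclear charge and decreases top→bottom as the valence shell moves farther out.
All are in group 18, so first ionization energy increases up the group.
The lowest first ionisation energy among these belongs to Xe.

Xe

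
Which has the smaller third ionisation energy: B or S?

After 2 electrons have been removed, what remains? B²⁺ still has 1 valence electron; S²⁺ still has 4 valence electrons.
All are still removing valence electrons, so compare the +2 ions as you would atoms: IE_3 generally rises across a period (higher Z_eff) and falls down a group (larger shell), subject to the usual subshell exceptions.
Valence configurations: B²⁺ [He]2s¹, S²⁺ [Ne]3s²3p².
Tabulated IE_3 (kJ/mol): B 3660, S 3357.
Overall IE_3 order: S < B.

S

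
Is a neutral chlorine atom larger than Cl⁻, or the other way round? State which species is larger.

Cl⁻

Forming Cl⁻ adds 1 electron to Cl. More electron–electron repulsion in the same shell, with unchanged nuclear charge, lets the cloud expand.
An anion is larger than its parent atom: Cl⁻ > Cl.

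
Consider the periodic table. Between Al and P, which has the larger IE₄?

Al

Consider each +3 ion: Al³⁺ is the bare [Ne] core; P³⁺ still has 2 valence electrons.
Breaking into a closed-shell core is much more expensive than removing a leftover valence electron — Al has the largest IE_4 here.
Approximate IE_4 values (kJ/mol): Al 11577, P 4964.
So the fourth ionization energies run P < Al.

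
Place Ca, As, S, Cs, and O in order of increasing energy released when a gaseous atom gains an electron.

O is in period 2, group 16; S is in period 3, group 16; Ca is in period 4, group 2; As is in period 4, group 15; Cs is in period 6, group 1.
Atoms with high Z_eff and room in the valence shell (especially the halogens) have the most exothermic electron affinities.
These span different periods and groups, so the two trends combine.
Cs > Ca: this pair runs against the simple trend — see the exception note.
As > Cs: both effects reinforce here, so As is clearly the higher of the two.
O > As: both effects reinforce here, so O is clearly the higher of the two.
S > O: this pair runs against the simple trend — see the exception note.
Note the exception: Cs has a higher electron affinity than Ca, contrary to the simple trend — adding an electron to Ca (ns²) has to open a new, higher-energy np subshell, which is unfavourable.
Note the exception: S has a higher electron affinity than O, contrary to the simple trend — the compact 2p subshell of O repels the added electron more than S's larger 3p does.
Approximate values (kJ/mol): O 141, S 200, Ca 2, As 78, Cs 46.
So from lowest to highest: Ca < Cs < As < O < S.

Ca, Cs, As, O, S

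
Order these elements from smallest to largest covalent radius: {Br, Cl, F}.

F < Cl < Br

F is in period 2, group 17; Cl is in period 3, group 17; Br is in period 4, group 17.
Moving right in a period, electrons are added to the same shell under a stronger nuclear pull, so atoms get smaller; moving down, a new shell is opened and atoms get larger.
All are in group 17, so atomic radius increases down the group.
So from smallest to largest: F < Cl < Br.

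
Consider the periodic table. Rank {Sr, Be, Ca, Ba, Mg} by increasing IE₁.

Be is in period 2, group 2; Mg is in period 3, group 2; Ca is in period 4, group 2; Sr is in period 5, group 2; Ba is in period 6, group 2.
Across a period the outer electron is held more tightly (higher IE₁); down a group it sits in a higher shell, more shielded, and comes off more easily.
All are in group 2, so first ionization energy increases up the group.
So from lowest to highest: Ba < Sr < Ca < Mg < Be.

Ba < Sr < Ca < Mg < Be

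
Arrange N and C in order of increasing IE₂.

After 1 electron has been removed, what remains? N⁺ still has 4 valence electrons; C⁺ still has 3 valence electrons.
All are still removing valence electrons, so compare the +1 ions as you would atoms: IE_2 generally rises across a period (higher Z_eff) and falls down a group (larger shell), subject to the usual subshell exceptions.
Valence configurations: N⁺ [He]2s²2p², C⁺ [He]2s²2p¹.
Approximate IE_2 values (kJ/mol): N 2856, C 2353.
Hence IE_2: C < N.

C < N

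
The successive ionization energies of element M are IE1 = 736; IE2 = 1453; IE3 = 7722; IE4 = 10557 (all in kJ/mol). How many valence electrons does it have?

2

Look for the largest jump between consecutive ionization energies: IE3/IE2 ≈ 5.3, far larger than any earlier ratio.
That jump marks the point where a core electron is being removed. So the atom has 2 valence electrons.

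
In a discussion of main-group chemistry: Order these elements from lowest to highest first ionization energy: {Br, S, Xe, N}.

S < Br < Xe < N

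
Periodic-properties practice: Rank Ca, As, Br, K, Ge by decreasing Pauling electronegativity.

K is in period 4, group 1; Ca is in period 4, group 2; Ge is in period 4, group 14; As is in period 4, group 15; Br is in period 4, group 17.
Smaller atoms with higher effective nuclear charge are more electronegative.
All lie in period 4, so electronegativity increases left to right.
So from highest to lowest: Br > As > Ge > Ca > K.

Br > As > Ge > Ca > K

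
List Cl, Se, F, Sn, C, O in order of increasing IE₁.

Sn, Se, C, Cl, O, F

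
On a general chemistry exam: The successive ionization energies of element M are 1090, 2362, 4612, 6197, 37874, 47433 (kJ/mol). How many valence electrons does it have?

Look for the largest jump between consecutive ionization energies: IE5/IE4 ≈ 6.1, far larger than any earlier ratio.
That jump marks the point where a core electron is being removed. So the atom has 4 valence electrons.

4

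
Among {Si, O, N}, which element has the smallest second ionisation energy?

Si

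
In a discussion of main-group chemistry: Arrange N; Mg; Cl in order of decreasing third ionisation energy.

Mg, N, Cl

Consider each +2 ion: N²⁺ still has 3 valence electrons; Mg²⁺ is the bare [Ne] core; Cl²⁺ still has 5 valence electrons.
Pulling an electron out of a noble-gas core costs far more than removing a remaining valence electron, so Mg sits at the high end of IE_3.
Valence configurations: N²⁺ [He]2s²2p¹, Cl²⁺ [Ne]3s²3p³.
Approximate IE_3 values (kJ/mol): N 4578, Mg 7733, Cl 3822.
Putting it together, IE_3: Cl < N < Mg.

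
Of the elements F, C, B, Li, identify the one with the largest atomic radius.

Li is in period 2, group 1; B is in period 2, group 13; C is in period 2, group 14; F is in period 2, group 17.
Radius decreases left→right (rising Z_eff, same n) and increases top→bottom (higher n).
All lie in period 2, so atomic radius increases right to left.
The largest atomic radius among these belongs to Li.

Li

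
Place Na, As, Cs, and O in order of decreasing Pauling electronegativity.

O > As > Na > Cs

O is in period 2, group 16; Na is in period 3, group 1; As is in period 4, group 15; Cs is in period 6, group 1.
Smaller atoms with higher effective nuclear charge are more electronegative.
Here both period and group differ, so the two effects have to be weighed against each other.
Na > Cs: they share group 1; the group trend gives Na the larger value.
As > Na: the two effects oppose for this pair; the across-period effect wins (2.18 vs 0.93).
O > As: both effects reinforce here, so O is clearly the higher of the two.
Tabulated electronegativity (Pauling): O 3.44, Na 0.93, As 2.18, Cs 0.79.
So from highest to lowest: O > As > Na > Cs.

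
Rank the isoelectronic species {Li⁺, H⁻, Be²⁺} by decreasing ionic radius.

H⁻ > Li⁺ > Be²⁺

All of these have 2 electrons, so size is governed by nuclear charge alone: the more protons, the stronger the pull on the same electron cloud, and the smaller the ion.
Nuclear charges: Be²⁺ (Z=4), Li⁺ (Z=3), H⁻ (Z=1).
Largest to smallest: H⁻ > Li⁺ > Be²⁺.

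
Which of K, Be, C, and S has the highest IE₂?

K

IE_2 is the cost of taking one more electron from the +1 cation: K⁺ is the bare [Ar] core; Be⁺ still has 1 valence electron; C⁺ still has 3 valence electrons; S⁺ still has 5 valence electrons.
Core electrons are held far more tightly than valence electrons, so K tops the IE_2 order.
Valence configurations: Be⁺ [He]2s¹, C⁺ [He]2s²2p¹, S⁺ [Ne]3s²3p³.
Approximate IE_2 values (kJ/mol): K 3052, Be 1757, C 2353, S 2252.
Hence IE_2: Be < S < C < K.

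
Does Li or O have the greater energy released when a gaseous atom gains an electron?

Li is in period 2, group 1; O is in period 2, group 16.
EA tends to increase across a period and decrease down a group, though the pattern is less regular than for IE or radius.
All lie in period 2, so electron affinity increases left to right.
So O has the greater energy released when a gaseous atom gains an electron (O > Li).

O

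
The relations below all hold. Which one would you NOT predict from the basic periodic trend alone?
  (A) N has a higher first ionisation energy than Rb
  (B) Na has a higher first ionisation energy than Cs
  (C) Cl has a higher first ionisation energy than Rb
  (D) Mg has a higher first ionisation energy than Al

The general trend: first ionisation energy increases across a period and decreases down a group.
(A) N (period 2, group 15) vs Rb (period 5, group 1): the stated order agrees with the simple trend.
(B) Na (period 3, group 1) vs Cs (period 6, group 1): the stated order agrees with the simple trend.
(C) Cl (period 3, group 17) vs Rb (period 5, group 1): the stated order agrees with the simple trend.
(D) Mg (period 3, group 2) vs Al (period 3, group 13): the stated order contradicts the simple trend.
The exception is (D): Al's single 3p electron is easier to remove than one from Mg's filled 3s².

(D)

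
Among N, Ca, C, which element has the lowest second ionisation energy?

Ca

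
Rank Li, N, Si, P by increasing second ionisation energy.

Si < P < N < Li

The second ionization energy removes an electron from the +1 ion. For each element: Li⁺ is the bare [He] core; N⁺ still has 4 valence electrons; Si⁺ still has 3 valence electrons; P⁺ still has 4 valence electrons.
Core electrons are held far more tightly than valence electrons, so Li tops the IE_2 order.
Valence configurations: N⁺ [He]2s²2p², Si⁺ [Ne]3s²3p¹, P⁺ [Ne]3s²3p².
Tabulated IE_2 (kJ/mol): Li 7298, N 2856, Si 1577, P 1907.
Overall IE_2 order: Si < P < N < Li.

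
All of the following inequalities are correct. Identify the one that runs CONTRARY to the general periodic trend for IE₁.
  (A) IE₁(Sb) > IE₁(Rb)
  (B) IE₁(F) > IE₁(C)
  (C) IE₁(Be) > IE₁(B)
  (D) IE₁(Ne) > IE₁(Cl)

The general trend: IE₁ increases across a period and decreases down a group.
(A) Sb (period 5, group 15) vs Rb (period 5, group 1): the stated order agrees with the simple trend.
(B) F (period 2, group 17) vs C (period 2, group 14): the stated order agrees with the simple trend.
(C) Be (period 2, group 2) vs B (period 2, group 13): the stated order contradicts the simple trend.
(D) Ne (period 2, group 18) vs Cl (period 3, group 17): the stated order agrees with the simple trend.
The exception is (C): removing B's lone 2p electron is easier than breaking Be's filled 2s².

(C)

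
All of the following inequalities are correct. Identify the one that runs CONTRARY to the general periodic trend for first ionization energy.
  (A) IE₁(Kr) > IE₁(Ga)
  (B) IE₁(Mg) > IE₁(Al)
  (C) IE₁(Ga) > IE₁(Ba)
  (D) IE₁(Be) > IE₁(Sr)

The general trend: first ionization energy increases across a period and decreases down a group.
(A) Kr (period 4, group 18) vs Ga (period 4, group 13): the stated order agrees with the simple trend.
(B) Mg (period 3, group 2) vs Al (period 3, group 13): the stated order contradicts the simple trend.
(C) Ga (period 4, group 13) vs Ba (period 6, group 2): the stated order agrees with the simple trend.
(D) Be (period 2, group 2) vs Sr (period 5, group 2): the stated order agrees with the simple trend.
The exception is (B): Al's single 3p electron is easier to remove than one from Mg's filled 3s².

(B)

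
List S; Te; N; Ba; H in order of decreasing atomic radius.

Across a period the added protons contract the valence shell; down a group each new principal shell makes the atom larger.
Neither a single period nor a single group — weigh both effects.
N > H: period and group pull opposite ways; the down-group shift dominates (71 vs 32 pm).
S > N: period and group pull opposite ways; the down-group shift dominates (103 vs 71 pm).
Te > S: Te sits below S in group 16, so the down-group effect alone puts Te larger.
Ba > Te: relative to Te, both the across-period and down-group shifts push Ba's atomic radius up.
Tabulated atomic radius (pm): H 32, N 71, S 103, Te 136, Ba 196.
So from largest to smallest: Ba > Te > S > N > H.

Ba, Te, S, N, H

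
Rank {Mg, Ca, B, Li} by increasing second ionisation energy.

Ca < Mg < B < Li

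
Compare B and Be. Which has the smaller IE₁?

First ionization energy rises across a period (greater Z_eff holds electrons more tightly) and falls down a group (valence electrons are farther from the nucleus).
All lie in period 2; the across-period trend (first ionization energy increases left to right) applies, with the exception below.
Note the exception: Be has a higher first ionization energy than B, contrary to the simple trend — removing B's lone 2p electron is easier than breaking Be's filled 2s².
Tabulated first ionization energy (kJ/mol): Be 900, B 801.
So B has the smaller IE₁ (B < Be).

B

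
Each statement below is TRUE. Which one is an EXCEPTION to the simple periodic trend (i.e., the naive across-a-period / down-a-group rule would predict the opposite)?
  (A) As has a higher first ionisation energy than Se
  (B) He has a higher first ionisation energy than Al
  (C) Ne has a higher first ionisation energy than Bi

The general trend: first ionisation energy increases across a period and decreases down a group.
(A) As (period 4, group 15) vs Se (period 4, group 16): the stated order contradicts the simple trend.
(B) He (period 1, group 18) vs Al (period 3, group 13): the stated order agrees with the simple trend.
(C) Ne (period 2, group 18) vs Bi (period 6, group 15): the stated order agrees with the simple trend.
The exception is (A): Se (4p⁴) ionizes more easily than half-filled As (4p³).

(A)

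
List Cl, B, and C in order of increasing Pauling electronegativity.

Smaller atoms with higher effective nuclear charge are more electronegative.
These span different periods and groups, so the two trends combine.
C > B: both are in period 2; the period trend gives C the larger value.
Cl > C: the two effects oppose for this pair; the across-period effect wins (3.16 vs 2.55).
Tabulated electronegativity (Pauling): B 2.04, C 2.55, Cl 3.16.
So from lowest to highest: B < C < Cl.

B < C < Cl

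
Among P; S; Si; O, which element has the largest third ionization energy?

O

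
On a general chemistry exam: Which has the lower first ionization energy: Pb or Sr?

Sr

Sr is in period 5, group 2; Pb is in period 6, group 14.
IE₁ increases left→right with effective nuclear charge and decreases top→bottom as the valence shell moves farther out.
These span different periods and groups, so the two trends combine.
Pb > Sr: period and group pull opposite ways; the across-period shift dominates (716 vs 550 kJ/mol).
Approximate values (kJ/mol): Sr 550, Pb 716.
So Sr has the lower first ionization energy (Sr < Pb).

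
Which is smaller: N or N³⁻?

N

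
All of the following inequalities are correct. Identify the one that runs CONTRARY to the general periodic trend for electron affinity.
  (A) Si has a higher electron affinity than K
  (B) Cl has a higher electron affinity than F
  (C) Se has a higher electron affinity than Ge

The general trend: electron affinity increases across a period and decreases down a group.
(A) Si (period 3, group 14) vs K (period 4, group 1): the stated order agrees with the simple trend.
(B) Cl (period 3, group 17) vs F (period 2, group 17): the stated order contradicts the simple trend.
(C) Se (period 4, group 16) vs Ge (period 4, group 14): the stated order agrees with the simple trend.
The exception is (B): F's small 2p subshell makes the incoming electron feel strong e⁻–e⁻ repulsion, so Cl actually releases more energy on gaining an electron.

(B)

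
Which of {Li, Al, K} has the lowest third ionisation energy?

Al

After 2 electrons have been removed, what remains? Li²⁺ is already 1 electron into the core; Al²⁺ still has 1 valence electron; K²⁺ is already 1 electron into the core.
Core electrons are held far more tightly than valence electrons, so K and Li top the IE_3 order.
Tabulated IE_3 (kJ/mol): Li 11815, Al 2745, K 4420.
Overall IE_3 order: Al < K < Li.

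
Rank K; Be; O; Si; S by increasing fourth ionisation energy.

Si < S < K < O < Be

Consider each +3 ion: K³⁺ is already 2 electrons into the core; Be³⁺ is already 1 electron into the core; O³⁺ still has 3 valence electrons; Si³⁺ still has 1 valence electron; S³⁺ still has 3 valence electrons.
Usually core removal costs more than valence removal, but here the competition is close: a tightly held n=2 valence electron can cost more to remove than an n=3 core electron, so the actual values have to decide it.
Valence configurations: O³⁺ [He]2s²2p¹, Si³⁺ [Ne]3s¹, S³⁺ [Ne]3s²3p¹.
Approximate IE_4 values (kJ/mol): K 5877, Be 21007, O 7469, Si 4356, S 4556.
Hence IE_4: Si < S < K < O < Be.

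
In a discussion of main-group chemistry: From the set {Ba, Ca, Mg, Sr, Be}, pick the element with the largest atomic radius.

Ba

Be is in period 2, group 2; Mg is in period 3, group 2; Ca is in period 4, group 2; Sr is in period 5, group 2; Ba is in period 6, group 2.
Across a period the added protons contract the valence shell; down a group each new principal shell makes the atom larger.
All are in group 2, so atomic radius increases down the group.
The largest atomic radius among these belongs to Ba.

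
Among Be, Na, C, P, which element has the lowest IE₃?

P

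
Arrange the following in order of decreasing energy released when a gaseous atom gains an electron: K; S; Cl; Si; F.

Cl > F > S > Si > K

F is in period 2, group 17; Si is in period 3, group 14; S is in period 3, group 16; Cl is in period 3, group 17; K is in period 4, group 1.
Adding an electron releases more energy for atoms nearer the top right (short of the noble gases).
These span different periods and groups, so the two trends combine.
Si > K: relative to K, both the across-period and down-group shifts push Si's electron affinity up.
S > Si: both are in period 3; the period trend gives S the larger value.
F > S: both effects reinforce here, so F is clearly the higher of the two.
Cl > F: this pair runs against the simple trend — see the exception note.
Note the exception: Cl has a higher electron affinity than F, contrary to the simple trend — F's small 2p subshell makes the incoming electron feel strong e⁻–e⁻ repulsion, so Cl actually releases more energy on gaining an electron.
For reference (kJ/mol): F 328, Si 134, S 200, Cl 349, K 48.
So from highest to lowest: Cl > F > S > Si > K.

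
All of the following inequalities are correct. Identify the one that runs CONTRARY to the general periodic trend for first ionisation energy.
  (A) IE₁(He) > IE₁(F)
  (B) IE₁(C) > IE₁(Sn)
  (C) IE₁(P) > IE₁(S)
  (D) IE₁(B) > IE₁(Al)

(C)

The general trend: first ionisation energy increases across a period and decreases down a group.
(A) He (period 1, group 18) vs F (period 2, group 17): the stated order agrees with the simple trend.
(B) C (period 2, group 14) vs Sn (period 5, group 14): the stated order agrees with the simple trend.
(C) P (period 3, group 15) vs S (period 3, group 16): the stated order contradicts the simple trend.
(D) B (period 2, group 13) vs Al (period 3, group 13): the stated order agrees with the simple trend.
The exception is (C): S (3p⁴) ionizes more easily than half-filled P (3p³) because the paired 3p electron in S is pushed out by e⁻–e⁻ repulsion.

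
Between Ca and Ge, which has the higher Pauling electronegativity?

Ge

Electronegativity increases across a period and decreases down a group, tracking effective nuclear charge and atomic size.
All lie in period 4, so electronegativity increases left to right.
So Ge has the higher Pauling electronegativity (Ge > Ca).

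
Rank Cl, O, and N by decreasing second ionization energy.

O, N, Cl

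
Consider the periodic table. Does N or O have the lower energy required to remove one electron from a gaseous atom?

O

N is in period 2, group 15; O is in period 2, group 16.
Removing the outermost electron gets harder across a period and easier down a group.
All lie in period 2; the across-period trend (first ionization energy increases left to right) applies, with the exception below.
Note the exception: N has a higher first ionization energy than O, contrary to the simple trend — pairing an electron in O's 2p⁴ costs repulsion energy, so O ionizes more easily than half-filled N (2p³).
For reference (kJ/mol): N 1402, O 1314.
So O has the lower energy required to remove one electron from a gaseous atom (O < N).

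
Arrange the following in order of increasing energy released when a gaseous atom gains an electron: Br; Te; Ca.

Ca < Te < Br

Ca is in period 4, group 2; Br is in period 4, group 17; Te is in period 5, group 16.
Atoms with high Z_eff and room in the valence shell (especially the halogens) have the most exothermic electron affinities.
Neither a single period nor a single group — weigh both effects.
Te > Ca: the two effects oppose for this pair; the across-period effect wins (190 vs 2 kJ/mol).
Br > Te: both effects reinforce here, so Br is clearly the higher of the two.
Approximate values (kJ/mol): Ca 2, Br 325, Te 190.
So from lowest to highest: Ca < Te < Br.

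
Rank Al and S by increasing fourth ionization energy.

S < Al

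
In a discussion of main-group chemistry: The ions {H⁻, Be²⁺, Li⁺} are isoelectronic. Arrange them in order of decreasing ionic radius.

H⁻ > Li⁺ > Be²⁺

All of these have 2 electrons, so size is governed by nuclear charge alone: the more protons, the stronger the pull on the same electron cloud, and the smaller the ion.
Nuclear charges: Be²⁺ (Z=4), Li⁺ (Z=3), H⁻ (Z=1).
Largest to smallest: H⁻ > Li⁺ > Be²⁺.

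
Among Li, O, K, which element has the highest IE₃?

Consider each +2 ion: Li²⁺ is already 1 electron into the core; O²⁺ still has 4 valence electrons; K²⁺ is already 1 electron into the core.
Usually core removal costs more than valence removal, but here the competition is close: a tightly held n=2 valence electron can cost more to remove than an n=3 core electron, so the actual values have to decide it.
Approximate IE_3 values (kJ/mol): Li 11815, O 5300, K 4420.
Overall IE_3 order: K < O < Li.

Li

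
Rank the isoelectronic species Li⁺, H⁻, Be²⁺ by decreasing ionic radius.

H⁻, Li⁺, Be²⁺

All of these have 2 electrons, so size is governed by nuclear charge alone: the more protons, the stronger the pull on the same electron cloud, and the smaller the ion.
Nuclear charges: Be²⁺ (Z=4), Li⁺ (Z=3), H⁻ (Z=1).
Largest to smallest: H⁻ > Li⁺ > Be²⁺.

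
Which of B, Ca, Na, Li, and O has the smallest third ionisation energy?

B

IE_3 is the cost of taking one more electron from the +2 cation: B²⁺ still has 1 valence electron; Ca²⁺ is the bare [Ar] core; Na²⁺ is already 1 electron into the core; Li²⁺ is already 1 electron into the core; O²⁺ still has 4 valence electrons.
Usually core removal costs more than valence removal, but here the competition is close: a tightly held n=2 valence electron can cost more to remove than an n=3 core electron, so the actual values have to decide it.
Valence configurations: B²⁺ [He]2s¹, O²⁺ [He]2s²2p².
Tabulated IE_3 (kJ/mol): B 3660, Ca 4912, Na 6910, Li 11815, O 5300.
Overall IE_3 order: B < Ca < O < Na < Li.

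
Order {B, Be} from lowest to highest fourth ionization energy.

Be < B

IE_4 is the cost of taking one more electron from the +3 cation: B³⁺ is the bare [He] core; Be³⁺ is already 1 electron into the core.
All of these are removing an electron from a noble-gas core or deeper; the smaller core (lower principal quantum number) is held far more tightly, and within a period the higher nuclear charge binds the same core more tightly.
Tabulated IE_4 (kJ/mol): B 25026, Be 21007.
Putting it together, IE_4: Be < B.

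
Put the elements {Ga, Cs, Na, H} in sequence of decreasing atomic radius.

H is in period 1, group 1; Na is in period 3, group 1; Ga is in period 4, group 13; Cs is in period 6, group 1.
Radius decreases left→right (rising Z_eff, same n) and increases top→bottom (higher n).
Here both period and group differ, so the two effects have to be weighed against each other.
Ga > H: period and group pull opposite ways; the down-group shift dominates (124 vs 32 pm).
Na > Ga: period and group pull opposite ways; the across-period shift dominates (155 vs 124 pm).
Cs > Na: Cs sits below Na in group 1, so the down-group effect alone puts Cs larger.
Tabulated atomic radius (pm): H 32, Na 155, Ga 124, Cs 232.
So from largest to smallest: Cs > Na > Ga > H.

Cs > Na > Ga > H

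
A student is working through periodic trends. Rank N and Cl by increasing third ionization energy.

Cl < N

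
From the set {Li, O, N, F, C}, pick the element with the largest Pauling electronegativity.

F

Li is in period 2, group 1; C is in period 2, group 14; N is in period 2, group 15; O is in period 2, group 16; F is in period 2, group 17.
Atoms toward the upper right of the periodic table pull bonding electrons most strongly.
All lie in period 2, so electronegativity increases left to right.
The largest Pauling electronegativity among these belongs to F.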